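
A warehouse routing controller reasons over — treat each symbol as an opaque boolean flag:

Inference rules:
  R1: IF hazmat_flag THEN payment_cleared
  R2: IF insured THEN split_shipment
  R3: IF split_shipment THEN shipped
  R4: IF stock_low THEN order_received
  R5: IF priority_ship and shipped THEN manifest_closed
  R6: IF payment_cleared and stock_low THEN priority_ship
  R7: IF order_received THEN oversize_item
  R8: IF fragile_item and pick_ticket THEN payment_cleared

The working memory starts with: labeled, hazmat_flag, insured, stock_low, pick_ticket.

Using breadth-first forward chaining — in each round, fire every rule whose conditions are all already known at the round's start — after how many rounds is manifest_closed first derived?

3

Round 1: R1 [IF hazmat_flag THEN payment_cleared]; R2 [IF insured THEN split_shipment]; R4 [IF stock_low THEN order_received]. New: payment_cleared, split_shipment, order_received.
Round 2: R3 [IF split_shipment THEN shipped]; R6 [IF payment_cleared and stock_low THEN priority_ship]; R7 [IF order_received THEN oversize_item]. New: shipped, priority_ship, oversize_item.
Round 3: R5 [IF priority_ship and shipped THEN manifest_closed]. New: manifest_closed.
manifest_closed first appears in round 3.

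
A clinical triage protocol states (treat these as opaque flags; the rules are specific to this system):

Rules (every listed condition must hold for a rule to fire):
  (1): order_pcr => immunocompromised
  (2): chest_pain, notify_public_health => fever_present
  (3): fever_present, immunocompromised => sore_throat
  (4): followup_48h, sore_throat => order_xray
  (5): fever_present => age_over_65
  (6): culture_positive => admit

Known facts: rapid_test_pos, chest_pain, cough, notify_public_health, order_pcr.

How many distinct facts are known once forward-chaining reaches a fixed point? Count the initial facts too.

9

Round 1: (1) [order_pcr => immunocompromised]; (2) [chest_pain, notify_public_health => fever_present]. New: immunocompromised, fever_present.
Round 2: (3) [fever_present, immunocompromised => sore_throat]; (5) [fever_present => age_over_65]. New: sore_throat, age_over_65.
Closure: {age_over_65, chest_pain, cough, fever_present, immunocompromised, notify_public_health, order_pcr, rapid_test_pos, sore_throat} — 9 facts.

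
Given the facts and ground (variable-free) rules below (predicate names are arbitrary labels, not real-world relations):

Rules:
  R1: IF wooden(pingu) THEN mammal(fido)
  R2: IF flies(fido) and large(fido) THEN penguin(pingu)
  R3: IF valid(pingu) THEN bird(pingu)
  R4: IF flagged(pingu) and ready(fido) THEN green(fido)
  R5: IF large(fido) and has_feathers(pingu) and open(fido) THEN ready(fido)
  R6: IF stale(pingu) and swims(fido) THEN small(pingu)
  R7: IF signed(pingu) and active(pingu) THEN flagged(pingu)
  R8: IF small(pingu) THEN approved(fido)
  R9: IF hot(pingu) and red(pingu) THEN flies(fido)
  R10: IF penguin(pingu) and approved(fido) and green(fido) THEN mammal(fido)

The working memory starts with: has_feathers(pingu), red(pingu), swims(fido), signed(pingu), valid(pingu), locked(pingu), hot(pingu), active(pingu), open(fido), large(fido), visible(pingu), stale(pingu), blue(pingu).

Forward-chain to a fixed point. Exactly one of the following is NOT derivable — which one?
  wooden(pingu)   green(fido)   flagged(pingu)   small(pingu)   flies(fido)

Round 1: R3 [IF valid(pingu) THEN bird(pingu)]; R5 [IF large(fido) and has_feathers(pingu) and open(fido) THEN ready(fido)]; R6 [IF stale(pingu) and swims(fido) THEN small(pingu)]; R7 [IF signed(pingu) and active(pingu) THEN flagged(pingu)]; R9 [IF hot(pingu) and red(pingu) THEN flies(fido)]. New: bird(pingu), ready(fido), small(pingu), flagged(pingu), flies(fido).
Round 2: R2 [IF flies(fido) and large(fido) THEN penguin(pingu)]; R4 [IF flagged(pingu) and ready(fido) THEN green(fido)]; R8 [IF small(pingu) THEN approved(fido)]. New: penguin(pingu), green(fido), approved(fido).
Round 3: R10 [IF penguin(pingu) and approved(fido) and green(fido) THEN mammal(fido)]. New: mammal(fido).
Derived: green(fido) (round 2), small(pingu) (round 1), flies(fido) (round 1), flagged(pingu) (round 1). wooden(pingu) never appears in any round.

wooden(pingu)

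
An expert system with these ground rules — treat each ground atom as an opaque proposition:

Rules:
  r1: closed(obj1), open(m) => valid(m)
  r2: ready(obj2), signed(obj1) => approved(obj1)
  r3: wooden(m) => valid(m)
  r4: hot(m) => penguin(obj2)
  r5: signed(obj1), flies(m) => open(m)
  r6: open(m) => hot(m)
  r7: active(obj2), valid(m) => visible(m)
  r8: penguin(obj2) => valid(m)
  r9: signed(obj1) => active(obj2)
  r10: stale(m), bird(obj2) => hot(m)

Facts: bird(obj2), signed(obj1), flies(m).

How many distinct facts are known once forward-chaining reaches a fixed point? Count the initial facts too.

Round 1: r5 [signed(obj1), flies(m) => open(m)]; r9 [signed(obj1) => active(obj2)]. Adds open(m), active(obj2).
Round 2: r6 [open(m) => hot(m)]. Adds hot(m).
Round 3: r4 [hot(m) => penguin(obj2)]. Adds penguin(obj2).
Round 4: r8 [penguin(obj2) => valid(m)]. Adds valid(m).
Round 5: r7 [active(obj2), valid(m) => visible(m)]. Adds visible(m).
Closure: {active(obj2), bird(obj2), flies(m), hot(m), open(m), penguin(obj2), signed(obj1), valid(m), visible(m)} — 9 facts.

9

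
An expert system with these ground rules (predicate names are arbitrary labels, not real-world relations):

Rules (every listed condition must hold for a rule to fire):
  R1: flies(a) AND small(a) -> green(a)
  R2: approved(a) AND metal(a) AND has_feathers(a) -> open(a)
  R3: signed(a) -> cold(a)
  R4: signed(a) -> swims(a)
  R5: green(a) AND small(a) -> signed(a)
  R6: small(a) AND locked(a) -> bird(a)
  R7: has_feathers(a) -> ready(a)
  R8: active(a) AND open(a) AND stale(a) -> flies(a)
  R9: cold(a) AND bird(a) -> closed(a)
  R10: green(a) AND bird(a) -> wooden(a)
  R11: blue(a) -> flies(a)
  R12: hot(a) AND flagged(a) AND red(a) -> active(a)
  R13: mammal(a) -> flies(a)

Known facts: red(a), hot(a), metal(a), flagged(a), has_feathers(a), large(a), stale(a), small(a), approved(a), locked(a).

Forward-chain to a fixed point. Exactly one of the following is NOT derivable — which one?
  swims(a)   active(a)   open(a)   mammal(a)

mammal(a)

Round 1 — R2, R6, R7, R12, derive open(a), bird(a), ready(a), active(a).
Round 2 — R8, derive flies(a).
Round 3 — R1, derive green(a).
Round 4 — R5, R10, derive signed(a), wooden(a).
Round 5 — R3, R4, derive cold(a), swims(a).
Round 6 — R9, derive closed(a).
Derived: open(a) (round 1), swims(a) (round 5), active(a) (round 1). mammal(a) never appears in any round.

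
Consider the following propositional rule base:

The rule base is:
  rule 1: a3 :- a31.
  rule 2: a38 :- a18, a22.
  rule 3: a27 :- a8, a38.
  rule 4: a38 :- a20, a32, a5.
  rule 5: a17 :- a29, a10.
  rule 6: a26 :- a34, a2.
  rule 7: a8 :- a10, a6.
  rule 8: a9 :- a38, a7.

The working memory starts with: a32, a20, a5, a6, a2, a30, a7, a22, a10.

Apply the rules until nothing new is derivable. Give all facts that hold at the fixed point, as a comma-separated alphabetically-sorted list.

a10, a2, a20, a22, a27, a30, a32, a38, a5, a6, a7, a8, a9

Round 1 — rule 4, rule 7, derive a38, a8.
Round 2 — rule 3, rule 8, derive a27, a9.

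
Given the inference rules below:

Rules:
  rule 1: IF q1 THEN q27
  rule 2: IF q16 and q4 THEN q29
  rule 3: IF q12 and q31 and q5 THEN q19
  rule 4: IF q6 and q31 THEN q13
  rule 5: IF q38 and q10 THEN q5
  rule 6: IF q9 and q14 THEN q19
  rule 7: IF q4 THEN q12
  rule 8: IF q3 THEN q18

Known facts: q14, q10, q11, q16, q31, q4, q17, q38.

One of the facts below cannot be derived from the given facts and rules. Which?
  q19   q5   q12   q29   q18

Round 1: rule 2 [IF q16 and q4 THEN q29]; rule 5 [IF q38 and q10 THEN q5]; rule 7 [IF q4 THEN q12]. New: q29, q5, q12.
Round 2: rule 3 [IF q12 and q31 and q5 THEN q19]. New: q19.
Derived: q19 (round 2), q29 (round 1), q12 (round 1), q5 (round 1). q18 never appears in any round.

q18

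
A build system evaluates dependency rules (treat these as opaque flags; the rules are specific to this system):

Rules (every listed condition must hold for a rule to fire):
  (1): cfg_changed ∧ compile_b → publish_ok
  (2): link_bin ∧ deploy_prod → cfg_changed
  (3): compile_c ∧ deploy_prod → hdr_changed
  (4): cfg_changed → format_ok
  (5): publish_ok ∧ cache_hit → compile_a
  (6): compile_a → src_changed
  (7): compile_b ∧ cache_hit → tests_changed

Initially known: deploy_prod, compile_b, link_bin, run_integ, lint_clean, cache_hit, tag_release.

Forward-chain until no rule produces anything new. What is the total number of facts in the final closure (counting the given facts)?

13

Round 1 fires (2), (7), giving cfg_changed, tests_changed.
Round 2 fires (1), (4), giving publish_ok, format_ok.
Round 3 fires (5), giving compile_a.
Round 4 fires (6), giving src_changed.
Closure: {cache_hit, cfg_changed, compile_a, compile_b, deploy_prod, format_ok, link_bin, lint_clean, publish_ok, run_integ, src_changed, tag_release, tests_changed} — 13 facts.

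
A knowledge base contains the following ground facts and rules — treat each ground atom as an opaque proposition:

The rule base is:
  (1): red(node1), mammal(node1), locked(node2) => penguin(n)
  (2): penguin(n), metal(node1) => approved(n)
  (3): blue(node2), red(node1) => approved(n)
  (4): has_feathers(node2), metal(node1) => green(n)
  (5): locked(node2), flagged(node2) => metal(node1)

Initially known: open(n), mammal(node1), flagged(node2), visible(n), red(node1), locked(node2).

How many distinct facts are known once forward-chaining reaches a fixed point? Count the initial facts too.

9

[1] (1) [red(node1), mammal(node1), locked(node2) => penguin(n)]; (5) [locked(node2), flagged(node2) => metal(node1)]. ⇒ new: penguin(n), metal(node1).
[2] (2) [penguin(n), metal(node1) => approved(n)]. ⇒ new: approved(n).
Closure: {approved(n), flagged(node2), locked(node2), mammal(node1), metal(node1), open(n), penguin(n), red(node1), visible(n)} — 9 facts.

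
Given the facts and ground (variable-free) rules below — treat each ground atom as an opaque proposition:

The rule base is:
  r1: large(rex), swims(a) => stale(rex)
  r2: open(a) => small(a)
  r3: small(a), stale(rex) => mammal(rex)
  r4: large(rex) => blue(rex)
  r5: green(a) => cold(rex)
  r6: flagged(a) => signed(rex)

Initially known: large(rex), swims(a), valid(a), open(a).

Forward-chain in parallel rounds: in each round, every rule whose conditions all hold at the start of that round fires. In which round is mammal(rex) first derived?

2

Round 1: r1 [large(rex), swims(a) => stale(rex)]; r2 [open(a) => small(a)]; r4 [large(rex) => blue(rex)]. New: stale(rex), small(a), blue(rex).
Round 2: r3 [small(a), stale(rex) => mammal(rex)]. New: mammal(rex).
mammal(rex) first appears in round 2.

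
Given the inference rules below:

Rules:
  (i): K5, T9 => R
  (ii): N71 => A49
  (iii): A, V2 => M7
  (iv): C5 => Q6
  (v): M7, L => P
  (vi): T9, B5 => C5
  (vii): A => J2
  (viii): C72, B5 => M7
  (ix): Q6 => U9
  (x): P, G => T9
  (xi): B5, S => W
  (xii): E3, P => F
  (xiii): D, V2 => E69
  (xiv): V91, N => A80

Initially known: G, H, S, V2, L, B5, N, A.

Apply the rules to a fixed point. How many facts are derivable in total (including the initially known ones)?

Round 1: (iii) [A, V2 => M7]; (vii) [A => J2]; (xi) [B5, S => W]. New: M7, J2, W.
Round 2: (v) [M7, L => P]. New: P.
Round 3: (x) [P, G => T9]. New: T9.
Round 4: (vi) [T9, B5 => C5]. New: C5.
Round 5: (iv) [C5 => Q6]. New: Q6.
Round 6: (ix) [Q6 => U9]. New: U9.
Closure: {A, B5, C5, G, H, J2, L, M7, N, P, Q6, S, T9, U9, V2, W} — 16 facts.

16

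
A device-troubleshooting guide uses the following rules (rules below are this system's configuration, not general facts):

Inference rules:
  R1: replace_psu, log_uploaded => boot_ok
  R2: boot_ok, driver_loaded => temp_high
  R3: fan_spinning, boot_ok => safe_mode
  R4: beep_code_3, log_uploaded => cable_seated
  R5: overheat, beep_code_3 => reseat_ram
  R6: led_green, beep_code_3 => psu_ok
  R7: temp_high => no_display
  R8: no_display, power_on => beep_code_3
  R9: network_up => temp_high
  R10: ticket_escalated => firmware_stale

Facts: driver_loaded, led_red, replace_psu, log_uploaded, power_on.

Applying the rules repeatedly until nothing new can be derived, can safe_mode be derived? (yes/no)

no

Round 1: R1 [replace_psu, log_uploaded => boot_ok]. Adds boot_ok.
Round 2: R2 [boot_ok, driver_loaded => temp_high]. Adds temp_high.
Round 3: R7 [temp_high => no_display]. Adds no_display.
Round 4: R8 [no_display, power_on => beep_code_3]. Adds beep_code_3.
Round 5: R4 [beep_code_3, log_uploaded => cable_seated]. Adds cable_seated.
Fixed point reached. safe_mode is concluded only by R3; R3 needs fan_spinning (never derived).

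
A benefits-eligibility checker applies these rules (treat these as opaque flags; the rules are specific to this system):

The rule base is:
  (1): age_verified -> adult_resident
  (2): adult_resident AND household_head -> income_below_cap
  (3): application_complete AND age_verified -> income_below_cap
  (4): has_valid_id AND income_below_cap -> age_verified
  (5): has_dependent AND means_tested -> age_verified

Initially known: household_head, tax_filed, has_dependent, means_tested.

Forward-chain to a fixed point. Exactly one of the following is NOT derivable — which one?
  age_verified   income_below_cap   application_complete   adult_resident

application_complete

Round 1 fires (5), giving age_verified.
Round 2 fires (1), giving adult_resident.
Round 3 fires (2), giving income_below_cap.
Derived: adult_resident (round 2), income_below_cap (round 3), age_verified (round 1). application_complete never appears in any round.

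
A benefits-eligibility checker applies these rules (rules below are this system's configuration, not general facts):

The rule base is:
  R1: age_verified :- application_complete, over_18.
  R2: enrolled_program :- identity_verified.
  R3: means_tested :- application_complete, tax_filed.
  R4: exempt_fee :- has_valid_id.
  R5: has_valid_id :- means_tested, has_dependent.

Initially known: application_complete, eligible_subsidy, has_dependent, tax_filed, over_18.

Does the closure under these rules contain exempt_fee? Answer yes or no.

yes

Round 1 fires R1, R3, giving age_verified, means_tested.
Round 2 fires R5, giving has_valid_id.
Round 3 fires R4, giving exempt_fee.
exempt_fee appears in round 3, so it is derivable.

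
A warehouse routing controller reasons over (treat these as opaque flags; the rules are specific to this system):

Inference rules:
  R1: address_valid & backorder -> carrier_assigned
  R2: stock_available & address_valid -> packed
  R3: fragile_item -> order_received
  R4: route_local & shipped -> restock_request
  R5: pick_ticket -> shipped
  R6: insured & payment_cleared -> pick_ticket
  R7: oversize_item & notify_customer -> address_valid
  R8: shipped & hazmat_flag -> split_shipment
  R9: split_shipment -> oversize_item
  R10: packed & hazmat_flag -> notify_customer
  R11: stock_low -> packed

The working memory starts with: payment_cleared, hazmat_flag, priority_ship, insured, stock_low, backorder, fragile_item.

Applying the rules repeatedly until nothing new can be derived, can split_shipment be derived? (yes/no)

yes

Round 1: R3 [fragile_item -> order_received]; R6 [insured & payment_cleared -> pick_ticket]; R11 [stock_low -> packed]. New: order_received, pick_ticket, packed.
Round 2: R5 [pick_ticket -> shipped]; R10 [packed & hazmat_flag -> notify_customer]. New: shipped, notify_customer.
Round 3: R8 [shipped & hazmat_flag -> split_shipment]. New: split_shipment.
Round 4: R9 [split_shipment -> oversize_item]. New: oversize_item.
Round 5: R7 [oversize_item & notify_customer -> address_valid]. New: address_valid.
Round 6: R1 [address_valid & backorder -> carrier_assigned]. New: carrier_assigned.
split_shipment appears in round 3, so it is derivable.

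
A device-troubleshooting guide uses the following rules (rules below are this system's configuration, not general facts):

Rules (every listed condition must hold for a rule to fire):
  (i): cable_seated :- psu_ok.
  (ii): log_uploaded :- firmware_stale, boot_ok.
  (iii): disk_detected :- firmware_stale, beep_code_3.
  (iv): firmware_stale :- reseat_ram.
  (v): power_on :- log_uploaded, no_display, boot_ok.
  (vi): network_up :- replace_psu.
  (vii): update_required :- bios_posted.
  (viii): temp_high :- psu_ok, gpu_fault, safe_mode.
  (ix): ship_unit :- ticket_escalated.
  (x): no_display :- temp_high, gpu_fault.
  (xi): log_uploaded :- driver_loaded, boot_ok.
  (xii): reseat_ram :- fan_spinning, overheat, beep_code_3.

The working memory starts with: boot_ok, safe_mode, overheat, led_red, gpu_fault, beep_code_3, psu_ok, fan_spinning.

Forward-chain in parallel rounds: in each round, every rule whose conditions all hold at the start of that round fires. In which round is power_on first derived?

Round 1: (i) [cable_seated :- psu_ok.]; (viii) [temp_high :- psu_ok, gpu_fault, safe_mode.]; (xii) [reseat_ram :- fan_spinning, overheat, beep_code_3.]. Adds cable_seated, temp_high, reseat_ram.
Round 2: (iv) [firmware_stale :- reseat_ram.]; (x) [no_display :- temp_high, gpu_fault.]. Adds firmware_stale, no_display.
Round 3: (ii) [log_uploaded :- firmware_stale, boot_ok.]; (iii) [disk_detected :- firmware_stale, beep_code_3.]. Adds log_uploaded, disk_detected.
Round 4: (v) [power_on :- log_uploaded, no_display, boot_ok.]. Adds power_on.
power_on first appears in round 4.

4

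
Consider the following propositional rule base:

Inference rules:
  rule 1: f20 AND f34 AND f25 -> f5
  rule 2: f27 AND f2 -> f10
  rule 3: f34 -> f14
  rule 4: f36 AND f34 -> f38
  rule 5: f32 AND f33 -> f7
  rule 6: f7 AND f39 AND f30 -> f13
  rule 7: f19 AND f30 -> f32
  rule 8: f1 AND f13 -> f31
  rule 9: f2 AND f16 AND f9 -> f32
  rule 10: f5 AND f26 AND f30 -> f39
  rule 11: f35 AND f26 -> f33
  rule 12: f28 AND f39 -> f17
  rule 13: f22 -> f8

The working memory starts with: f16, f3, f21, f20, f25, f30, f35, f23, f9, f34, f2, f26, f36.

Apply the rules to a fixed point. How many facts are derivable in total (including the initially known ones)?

21

Round 1: rule 1 [f20 AND f34 AND f25 -> f5]; rule 3 [f34 -> f14]; rule 4 [f36 AND f34 -> f38]; rule 9 [f2 AND f16 AND f9 -> f32]; rule 11 [f35 AND f26 -> f33]. New: f5, f14, f38, f32, f33.
Round 2: rule 5 [f32 AND f33 -> f7]; rule 10 [f5 AND f26 AND f30 -> f39]. New: f7, f39.
Round 3: rule 6 [f7 AND f39 AND f30 -> f13]. New: f13.
Closure: {f13, f14, f16, f2, f20, f21, f23, f25, f26, f3, f30, f32, f33, f34, f35, f36, f38, f39, f5, f7, f9} — 21 facts.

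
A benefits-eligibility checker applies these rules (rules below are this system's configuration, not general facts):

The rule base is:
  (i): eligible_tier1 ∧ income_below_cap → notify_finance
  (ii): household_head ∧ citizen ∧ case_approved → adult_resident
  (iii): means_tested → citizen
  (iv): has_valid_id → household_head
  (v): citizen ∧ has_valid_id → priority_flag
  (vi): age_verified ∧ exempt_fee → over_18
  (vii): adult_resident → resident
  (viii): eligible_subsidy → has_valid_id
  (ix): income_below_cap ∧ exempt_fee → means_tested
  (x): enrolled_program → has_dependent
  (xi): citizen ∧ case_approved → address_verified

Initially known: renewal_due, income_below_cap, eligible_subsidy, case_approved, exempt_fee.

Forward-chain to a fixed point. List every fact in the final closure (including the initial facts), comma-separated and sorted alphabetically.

address_verified, adult_resident, case_approved, citizen, eligible_subsidy, exempt_fee, has_valid_id, household_head, income_below_cap, means_tested, priority_flag, renewal_due, resident

Round 1 fires (viii), (ix), giving has_valid_id, means_tested.
Round 2 fires (iii), (iv), giving citizen, household_head.
Round 3 fires (ii), (v), (xi), giving adult_resident, priority_flag, address_verified.
Round 4 fires (vii), giving resident.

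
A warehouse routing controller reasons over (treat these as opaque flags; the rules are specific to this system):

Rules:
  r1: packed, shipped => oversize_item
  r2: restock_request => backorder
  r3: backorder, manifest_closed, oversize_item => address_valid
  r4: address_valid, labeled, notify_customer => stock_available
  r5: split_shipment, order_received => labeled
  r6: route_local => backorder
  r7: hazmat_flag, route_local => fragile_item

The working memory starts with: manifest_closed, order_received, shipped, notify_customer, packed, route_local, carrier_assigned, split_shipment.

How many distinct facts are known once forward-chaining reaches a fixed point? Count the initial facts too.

Round 1: r1 [packed, shipped => oversize_item]; r5 [split_shipment, order_received => labeled]; r6 [route_local => backorder]. New: oversize_item, labeled, backorder.
Round 2: r3 [backorder, manifest_closed, oversize_item => address_valid]. New: address_valid.
Round 3: r4 [address_valid, labeled, notify_customer => stock_available]. New: stock_available.
Closure: {address_valid, backorder, carrier_assigned, labeled, manifest_closed, notify_customer, order_received, oversize_item, packed, route_local, shipped, split_shipment, stock_available} — 13 facts.

13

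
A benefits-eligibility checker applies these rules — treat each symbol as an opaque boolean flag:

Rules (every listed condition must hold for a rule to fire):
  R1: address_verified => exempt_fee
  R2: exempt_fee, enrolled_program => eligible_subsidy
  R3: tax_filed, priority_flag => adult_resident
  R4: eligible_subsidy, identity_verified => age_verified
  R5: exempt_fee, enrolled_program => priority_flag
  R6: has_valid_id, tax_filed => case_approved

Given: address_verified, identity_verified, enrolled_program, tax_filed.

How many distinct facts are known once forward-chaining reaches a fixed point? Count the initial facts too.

9

Round 1 — R1, derive exempt_fee.
Round 2 — R2, R5, derive eligible_subsidy, priority_flag.
Round 3 — R3, R4, derive adult_resident, age_verified.
Closure: {address_verified, adult_resident, age_verified, eligible_subsidy, enrolled_program, exempt_fee, identity_verified, priority_flag, tax_filed} — 9 facts.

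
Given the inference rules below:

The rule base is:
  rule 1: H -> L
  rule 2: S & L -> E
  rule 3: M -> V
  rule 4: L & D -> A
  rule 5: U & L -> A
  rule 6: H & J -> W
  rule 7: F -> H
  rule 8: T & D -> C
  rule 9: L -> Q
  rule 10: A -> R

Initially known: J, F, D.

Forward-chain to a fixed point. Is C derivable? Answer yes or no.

[1] rule 7 [F -> H]. ⇒ new: H.
[2] rule 1 [H -> L]; rule 6 [H & J -> W]. ⇒ new: L, W.
[3] rule 4 [L & D -> A]; rule 9 [L -> Q]. ⇒ new: A, Q.
[4] rule 10 [A -> R]. ⇒ new: R.
Fixed point reached. C is concluded only by rule 8; rule 8 needs T (never derived).

no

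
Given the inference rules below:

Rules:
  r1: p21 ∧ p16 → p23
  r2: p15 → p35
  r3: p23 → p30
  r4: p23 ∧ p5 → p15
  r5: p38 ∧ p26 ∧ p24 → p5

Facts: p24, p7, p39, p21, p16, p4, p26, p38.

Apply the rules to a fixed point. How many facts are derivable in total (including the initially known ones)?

13

Round 1 fires r1, r5, giving p23, p5.
Round 2 fires r3, r4, giving p30, p15.
Round 3 fires r2, giving p35.
Closure: {p15, p16, p21, p23, p24, p26, p30, p35, p38, p39, p4, p5, p7} — 13 facts.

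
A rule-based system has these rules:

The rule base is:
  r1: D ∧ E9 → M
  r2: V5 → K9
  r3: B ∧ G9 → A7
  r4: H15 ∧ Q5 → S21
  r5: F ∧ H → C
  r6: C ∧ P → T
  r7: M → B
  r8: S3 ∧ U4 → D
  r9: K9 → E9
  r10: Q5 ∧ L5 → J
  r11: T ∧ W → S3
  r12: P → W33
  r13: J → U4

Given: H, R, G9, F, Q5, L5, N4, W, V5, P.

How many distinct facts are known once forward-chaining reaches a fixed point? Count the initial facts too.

Round 1 — r2, r5, r10, r12, derive K9, C, J, W33.
Round 2 — r6, r9, r13, derive T, E9, U4.
Round 3 — r11, derive S3.
Round 4 — r8, derive D.
Round 5 — r1, derive M.
Round 6 — r7, derive B.
Round 7 — r3, derive A7.
Closure: {A7, B, C, D, E9, F, G9, H, J, K9, L5, M, N4, P, Q5, R, S3, T, U4, V5, W, W33} — 22 facts.

22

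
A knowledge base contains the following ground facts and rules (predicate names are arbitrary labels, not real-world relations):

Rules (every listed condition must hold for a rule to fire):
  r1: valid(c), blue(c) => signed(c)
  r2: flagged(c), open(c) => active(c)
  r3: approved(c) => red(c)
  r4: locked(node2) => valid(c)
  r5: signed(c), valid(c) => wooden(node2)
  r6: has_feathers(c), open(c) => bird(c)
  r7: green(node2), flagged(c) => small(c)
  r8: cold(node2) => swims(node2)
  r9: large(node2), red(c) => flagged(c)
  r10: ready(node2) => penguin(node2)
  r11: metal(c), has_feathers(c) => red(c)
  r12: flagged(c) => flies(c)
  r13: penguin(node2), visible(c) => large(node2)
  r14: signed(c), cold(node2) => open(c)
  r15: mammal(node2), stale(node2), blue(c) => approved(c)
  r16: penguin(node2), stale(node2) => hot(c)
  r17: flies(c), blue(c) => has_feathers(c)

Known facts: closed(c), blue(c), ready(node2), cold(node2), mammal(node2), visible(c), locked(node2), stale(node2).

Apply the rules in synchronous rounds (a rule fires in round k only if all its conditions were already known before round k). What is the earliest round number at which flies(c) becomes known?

Round 1: r4 [locked(node2) => valid(c)]; r8 [cold(node2) => swims(node2)]; r10 [ready(node2) => penguin(node2)]; r15 [mammal(node2), stale(node2), blue(c) => approved(c)]. Adds valid(c), swims(node2), penguin(node2), approved(c).
Round 2: r1 [valid(c), blue(c) => signed(c)]; r3 [approved(c) => red(c)]; r13 [penguin(node2), visible(c) => large(node2)]; r16 [penguin(node2), stale(node2) => hot(c)]. Adds signed(c), red(c), large(node2), hot(c).
Round 3: r5 [signed(c), valid(c) => wooden(node2)]; r9 [large(node2), red(c) => flagged(c)]; r14 [signed(c), cold(node2) => open(c)]. Adds wooden(node2), flagged(c), open(c).
Round 4: r2 [flagged(c), open(c) => active(c)]; r12 [flagged(c) => flies(c)]. Adds active(c), flies(c).
flies(c) first appears in round 4.

4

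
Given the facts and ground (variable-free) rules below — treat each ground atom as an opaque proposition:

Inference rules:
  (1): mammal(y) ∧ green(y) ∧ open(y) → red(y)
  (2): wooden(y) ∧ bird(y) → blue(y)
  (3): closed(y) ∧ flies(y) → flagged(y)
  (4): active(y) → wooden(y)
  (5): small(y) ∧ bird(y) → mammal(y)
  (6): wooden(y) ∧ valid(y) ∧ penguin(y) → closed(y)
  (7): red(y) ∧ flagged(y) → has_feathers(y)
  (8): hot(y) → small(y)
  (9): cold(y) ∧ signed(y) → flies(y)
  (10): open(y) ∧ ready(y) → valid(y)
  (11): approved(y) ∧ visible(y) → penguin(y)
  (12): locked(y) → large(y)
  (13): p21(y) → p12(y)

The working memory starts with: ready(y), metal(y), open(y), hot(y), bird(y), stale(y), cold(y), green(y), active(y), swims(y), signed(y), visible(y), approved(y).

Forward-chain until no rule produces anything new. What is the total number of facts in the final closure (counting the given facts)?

Round 1: (4) [active(y) → wooden(y)]; (8) [hot(y) → small(y)]; (9) [cold(y) ∧ signed(y) → flies(y)]; (10) [open(y) ∧ ready(y) → valid(y)]; (11) [approved(y) ∧ visible(y) → penguin(y)]. New: wooden(y), small(y), flies(y), valid(y), penguin(y).
Round 2: (2) [wooden(y) ∧ bird(y) → blue(y)]; (5) [small(y) ∧ bird(y) → mammal(y)]; (6) [wooden(y) ∧ valid(y) ∧ penguin(y) → closed(y)]. New: blue(y), mammal(y), closed(y).
Round 3: (1) [mammal(y) ∧ green(y) ∧ open(y) → red(y)]; (3) [closed(y) ∧ flies(y) → flagged(y)]. New: red(y), flagged(y).
Round 4: (7) [red(y) ∧ flagged(y) → has_feathers(y)]. New: has_feathers(y).
Closure: {active(y), approved(y), bird(y), blue(y), closed(y), cold(y), flagged(y), flies(y), green(y), has_feathers(y), hot(y), mammal(y), metal(y), open(y), penguin(y), ready(y), red(y), signed(y), small(y), stale(y), swims(y), valid(y), visible(y), wooden(y)} — 24 facts.

24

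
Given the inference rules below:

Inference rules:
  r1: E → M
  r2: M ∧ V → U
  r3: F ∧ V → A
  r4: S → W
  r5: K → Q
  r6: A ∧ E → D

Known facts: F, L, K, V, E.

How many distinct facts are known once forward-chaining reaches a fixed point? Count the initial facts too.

Round 1: r1 [E → M]; r3 [F ∧ V → A]; r5 [K → Q]. New: M, A, Q.
Round 2: r2 [M ∧ V → U]; r6 [A ∧ E → D]. New: U, D.
Closure: {A, D, E, F, K, L, M, Q, U, V} — 10 facts.

10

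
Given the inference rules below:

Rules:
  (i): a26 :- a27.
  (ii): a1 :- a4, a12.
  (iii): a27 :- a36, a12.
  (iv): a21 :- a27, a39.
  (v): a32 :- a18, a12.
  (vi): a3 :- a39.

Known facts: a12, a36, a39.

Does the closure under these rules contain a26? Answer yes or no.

Round 1: (iii) [a27 :- a36, a12.]; (vi) [a3 :- a39.]. Adds a27, a3.
Round 2: (i) [a26 :- a27.]; (iv) [a21 :- a27, a39.]. Adds a26, a21.
a26 appears in round 2, so it is derivable.

yes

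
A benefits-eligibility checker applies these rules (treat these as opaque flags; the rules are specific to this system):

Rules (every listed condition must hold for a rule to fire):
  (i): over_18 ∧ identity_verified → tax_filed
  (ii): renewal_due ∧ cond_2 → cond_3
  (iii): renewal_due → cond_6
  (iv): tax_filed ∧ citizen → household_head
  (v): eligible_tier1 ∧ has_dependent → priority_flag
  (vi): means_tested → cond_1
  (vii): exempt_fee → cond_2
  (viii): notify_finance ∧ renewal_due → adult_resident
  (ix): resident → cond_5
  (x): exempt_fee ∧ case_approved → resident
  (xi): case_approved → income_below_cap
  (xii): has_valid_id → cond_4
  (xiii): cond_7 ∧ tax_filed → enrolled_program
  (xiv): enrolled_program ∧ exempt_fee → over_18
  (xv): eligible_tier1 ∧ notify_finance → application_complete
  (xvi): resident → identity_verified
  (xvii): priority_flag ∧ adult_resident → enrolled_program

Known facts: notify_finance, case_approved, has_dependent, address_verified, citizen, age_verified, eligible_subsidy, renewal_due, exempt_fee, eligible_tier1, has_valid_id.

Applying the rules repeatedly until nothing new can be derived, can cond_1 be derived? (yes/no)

Round 1 — (iii), (v), (vii), (viii), (x), (xi), (xii), (xv), derive cond_6, priority_flag, cond_2, adult_resident, resident, income_below_cap, cond_4, application_complete.
Round 2 — (ii), (ix), (xvi), (xvii), derive cond_3, cond_5, identity_verified, enrolled_program.
Round 3 — (xiv), derive over_18.
Round 4 — (i), derive tax_filed.
Round 5 — (iv), derive household_head.
Fixed point reached. cond_1 is concluded only by (vi); (vi) needs means_tested (never derived).

no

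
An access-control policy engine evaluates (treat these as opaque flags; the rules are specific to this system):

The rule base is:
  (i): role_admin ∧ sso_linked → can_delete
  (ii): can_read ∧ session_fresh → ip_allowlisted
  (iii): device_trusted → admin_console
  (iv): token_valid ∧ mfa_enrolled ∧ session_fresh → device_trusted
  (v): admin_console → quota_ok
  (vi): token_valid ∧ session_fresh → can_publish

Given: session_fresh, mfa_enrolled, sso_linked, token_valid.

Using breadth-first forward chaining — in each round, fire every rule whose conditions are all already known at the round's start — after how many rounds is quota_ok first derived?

[1] (iv) [token_valid ∧ mfa_enrolled ∧ session_fresh → device_trusted]; (vi) [token_valid ∧ session_fresh → can_publish]. ⇒ new: device_trusted, can_publish.
[2] (iii) [device_trusted → admin_console]. ⇒ new: admin_console.
[3] (v) [admin_console → quota_ok]. ⇒ new: quota_ok.
quota_ok first appears in round 3.

3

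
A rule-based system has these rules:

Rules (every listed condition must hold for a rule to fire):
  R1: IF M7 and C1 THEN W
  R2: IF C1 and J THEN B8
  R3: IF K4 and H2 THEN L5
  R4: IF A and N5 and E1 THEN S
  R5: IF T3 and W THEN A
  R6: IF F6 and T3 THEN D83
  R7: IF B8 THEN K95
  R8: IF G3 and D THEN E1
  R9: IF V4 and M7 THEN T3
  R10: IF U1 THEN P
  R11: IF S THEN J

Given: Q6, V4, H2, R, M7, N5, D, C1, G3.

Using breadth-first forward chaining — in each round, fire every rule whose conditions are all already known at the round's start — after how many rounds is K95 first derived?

6

Round 1 — R1, R8, R9, derive W, E1, T3.
Round 2 — R5, derive A.
Round 3 — R4, derive S.
Round 4 — R11, derive J.
Round 5 — R2, derive B8.
Round 6 — R7, derive K95.
K95 first appears in round 6.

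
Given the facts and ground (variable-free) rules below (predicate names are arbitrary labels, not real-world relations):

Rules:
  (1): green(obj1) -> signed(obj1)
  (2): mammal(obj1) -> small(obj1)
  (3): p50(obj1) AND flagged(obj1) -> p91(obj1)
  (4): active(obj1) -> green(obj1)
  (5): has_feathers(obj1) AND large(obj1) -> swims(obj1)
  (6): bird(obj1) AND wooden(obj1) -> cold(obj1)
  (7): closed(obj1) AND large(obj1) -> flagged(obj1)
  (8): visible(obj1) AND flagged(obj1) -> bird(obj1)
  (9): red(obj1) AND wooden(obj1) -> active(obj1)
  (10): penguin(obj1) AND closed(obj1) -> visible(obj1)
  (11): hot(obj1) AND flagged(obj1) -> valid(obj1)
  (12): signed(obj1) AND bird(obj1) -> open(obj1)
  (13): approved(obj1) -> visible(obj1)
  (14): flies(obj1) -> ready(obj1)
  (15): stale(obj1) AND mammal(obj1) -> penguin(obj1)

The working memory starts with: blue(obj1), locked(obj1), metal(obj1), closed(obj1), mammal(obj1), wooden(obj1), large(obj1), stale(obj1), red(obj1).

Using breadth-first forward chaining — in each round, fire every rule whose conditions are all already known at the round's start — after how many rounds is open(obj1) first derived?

Round 1 — (2), (7), (9), (15), derive small(obj1), flagged(obj1), active(obj1), penguin(obj1).
Round 2 — (4), (10), derive green(obj1), visible(obj1).
Round 3 — (1), (8), derive signed(obj1), bird(obj1).
Round 4 — (6), (12), derive cold(obj1), open(obj1).
open(obj1) first appears in round 4.

4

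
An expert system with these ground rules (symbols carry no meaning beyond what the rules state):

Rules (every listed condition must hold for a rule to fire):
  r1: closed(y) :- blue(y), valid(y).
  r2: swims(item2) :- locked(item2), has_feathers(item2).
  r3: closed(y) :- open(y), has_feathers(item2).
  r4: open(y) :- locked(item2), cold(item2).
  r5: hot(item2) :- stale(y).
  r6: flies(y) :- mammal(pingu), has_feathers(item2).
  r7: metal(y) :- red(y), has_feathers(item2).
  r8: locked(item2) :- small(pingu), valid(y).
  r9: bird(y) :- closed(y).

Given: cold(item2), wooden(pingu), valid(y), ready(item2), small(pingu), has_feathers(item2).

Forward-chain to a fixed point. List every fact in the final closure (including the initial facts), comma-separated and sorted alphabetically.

Round 1: r8 [locked(item2) :- small(pingu), valid(y).]. Adds locked(item2).
Round 2: r2 [swims(item2) :- locked(item2), has_feathers(item2).]; r4 [open(y) :- locked(item2), cold(item2).]. Adds swims(item2), open(y).
Round 3: r3 [closed(y) :- open(y), has_feathers(item2).]. Adds closed(y).
Round 4: r9 [bird(y) :- closed(y).]. Adds bird(y).

bird(y), closed(y), cold(item2), has_feathers(item2), locked(item2), open(y), ready(item2), small(pingu), swims(item2), valid(y), wooden(pingu)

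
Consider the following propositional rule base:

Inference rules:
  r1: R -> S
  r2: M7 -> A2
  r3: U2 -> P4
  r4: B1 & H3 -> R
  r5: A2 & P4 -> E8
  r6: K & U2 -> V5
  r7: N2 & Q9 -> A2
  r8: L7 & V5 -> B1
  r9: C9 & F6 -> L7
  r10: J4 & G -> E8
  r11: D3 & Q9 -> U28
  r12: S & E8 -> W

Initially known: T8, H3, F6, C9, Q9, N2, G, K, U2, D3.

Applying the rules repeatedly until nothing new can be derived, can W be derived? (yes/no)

Round 1 fires r3, r6, r7, r9, r11, giving P4, V5, A2, L7, U28.
Round 2 fires r5, r8, giving E8, B1.
Round 3 fires r4, giving R.
Round 4 fires r1, giving S.
Round 5 fires r12, giving W.
W appears in round 5, so it is derivable.

yes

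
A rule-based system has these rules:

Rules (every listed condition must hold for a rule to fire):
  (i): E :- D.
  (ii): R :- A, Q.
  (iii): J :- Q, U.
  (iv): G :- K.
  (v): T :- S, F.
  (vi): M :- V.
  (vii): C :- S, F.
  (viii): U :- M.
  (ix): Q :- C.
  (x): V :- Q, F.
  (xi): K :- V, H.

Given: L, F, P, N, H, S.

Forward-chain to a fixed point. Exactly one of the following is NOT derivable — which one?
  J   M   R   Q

R

[1] (v) [T :- S, F.]; (vii) [C :- S, F.]. ⇒ new: T, C.
[2] (ix) [Q :- C.]. ⇒ new: Q.
[3] (x) [V :- Q, F.]. ⇒ new: V.
[4] (vi) [M :- V.]; (xi) [K :- V, H.]. ⇒ new: M, K.
[5] (iv) [G :- K.]; (viii) [U :- M.]. ⇒ new: G, U.
[6] (iii) [J :- Q, U.]. ⇒ new: J.
Derived: M (round 4), Q (round 2), J (round 6). R never appears in any round.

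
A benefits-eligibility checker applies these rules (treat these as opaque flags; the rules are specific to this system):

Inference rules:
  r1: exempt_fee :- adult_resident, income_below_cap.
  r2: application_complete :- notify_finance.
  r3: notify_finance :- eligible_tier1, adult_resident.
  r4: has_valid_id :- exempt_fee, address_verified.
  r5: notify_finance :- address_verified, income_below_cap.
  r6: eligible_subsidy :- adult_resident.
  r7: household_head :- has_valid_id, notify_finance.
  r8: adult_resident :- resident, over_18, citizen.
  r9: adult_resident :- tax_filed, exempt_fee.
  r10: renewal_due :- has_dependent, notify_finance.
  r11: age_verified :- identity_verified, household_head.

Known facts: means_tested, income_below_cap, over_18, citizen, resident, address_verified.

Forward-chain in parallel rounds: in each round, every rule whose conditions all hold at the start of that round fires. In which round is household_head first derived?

4

[1] r5 [notify_finance :- address_verified, income_below_cap.]; r8 [adult_resident :- resident, over_18, citizen.]. ⇒ new: notify_finance, adult_resident.
[2] r1 [exempt_fee :- adult_resident, income_below_cap.]; r2 [application_complete :- notify_finance.]; r6 [eligible_subsidy :- adult_resident.]. ⇒ new: exempt_fee, application_complete, eligible_subsidy.
[3] r4 [has_valid_id :- exempt_fee, address_verified.]. ⇒ new: has_valid_id.
[4] r7 [household_head :- has_valid_id, notify_finance.]. ⇒ new: household_head.
household_head first appears in round 4.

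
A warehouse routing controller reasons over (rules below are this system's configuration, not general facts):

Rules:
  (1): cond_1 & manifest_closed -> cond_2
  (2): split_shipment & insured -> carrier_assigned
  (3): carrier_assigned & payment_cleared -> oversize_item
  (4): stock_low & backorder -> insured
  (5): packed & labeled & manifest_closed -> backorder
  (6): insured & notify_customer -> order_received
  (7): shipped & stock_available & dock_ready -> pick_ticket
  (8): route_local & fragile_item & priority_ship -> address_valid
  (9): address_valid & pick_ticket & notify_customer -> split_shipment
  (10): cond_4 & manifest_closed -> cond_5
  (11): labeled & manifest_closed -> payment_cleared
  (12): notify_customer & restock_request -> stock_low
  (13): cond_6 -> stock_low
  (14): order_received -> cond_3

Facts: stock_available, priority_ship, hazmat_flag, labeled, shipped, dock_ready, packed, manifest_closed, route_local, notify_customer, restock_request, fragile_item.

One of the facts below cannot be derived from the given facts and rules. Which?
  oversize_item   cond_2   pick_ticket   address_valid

[1] (5) [packed & labeled & manifest_closed -> backorder]; (7) [shipped & stock_available & dock_ready -> pick_ticket]; (8) [route_local & fragile_item & priority_ship -> address_valid]; (11) [labeled & manifest_closed -> payment_cleared]; (12) [notify_customer & restock_request -> stock_low]. ⇒ new: backorder, pick_ticket, address_valid, payment_cleared, stock_low.
[2] (4) [stock_low & backorder -> insured]; (9) [address_valid & pick_ticket & notify_customer -> split_shipment]. ⇒ new: insured, split_shipment.
[3] (2) [split_shipment & insured -> carrier_assigned]; (6) [insured & notify_customer -> order_received]. ⇒ new: carrier_assigned, order_received.
[4] (3) [carrier_assigned & payment_cleared -> oversize_item]; (14) [order_received -> cond_3]. ⇒ new: oversize_item, cond_3.
Derived: oversize_item (round 4), address_valid (round 1), pick_ticket (round 1). cond_2 never appears in any round.

cond_2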